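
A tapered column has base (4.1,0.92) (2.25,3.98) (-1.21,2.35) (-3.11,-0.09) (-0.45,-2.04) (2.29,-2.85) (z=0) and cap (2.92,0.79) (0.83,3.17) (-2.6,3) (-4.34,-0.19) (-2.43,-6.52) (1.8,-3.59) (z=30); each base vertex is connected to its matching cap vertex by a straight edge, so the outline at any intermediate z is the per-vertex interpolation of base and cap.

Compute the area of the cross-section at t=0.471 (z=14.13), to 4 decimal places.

Cross-section at t=0.471: each vertex is (1-t)·p0[i] + t·p1[i].
  v1: (1-0.471)·(4.1,0.92) + 0.471·(2.92,0.79) = (3.5442,0.8588)
  v2: (1-0.471)·(2.25,3.98) + 0.471·(0.83,3.17) = (1.5812,3.5985)
  v3: (1-0.471)·(-1.21,2.35) + 0.471·(-2.6,3) = (-1.8647,2.6562)
  v4: (1-0.471)·(-3.11,-0.09) + 0.471·(-4.34,-0.19) = (-3.6893,-0.1371)
  v5: (1-0.471)·(-0.45,-2.04) + 0.471·(-2.43,-6.52) = (-1.3826,-4.1501)
  v6: (1-0.471)·(2.29,-2.85) + 0.471·(1.8,-3.59) = (2.0592,-3.1985)
Shoelace sum Σ(x_i·y_{i+1} − x_{i+1}·y_i):
  i=1: 3.5442·3.5985 − 1.5812·0.8588 = +11.3960 (running +11.3960)
  i=2: 1.5812·2.6562 − -1.8647·3.5985 = +10.9099 (running +22.3059)
  i=3: -1.8647·-0.1371 − -3.6893·2.6562 = +10.0551 (running +32.3610)
  i=4: -3.6893·-4.1501 − -1.3826·-0.1371 = +15.1215 (running +47.4824)
  i=5: -1.3826·-3.1985 − 2.0592·-4.1501 = +12.9681 (running +60.4505)
  i=6: 2.0592·0.8588 − 3.5442·-3.1985 = +13.1047 (running +73.5553)
Area = |Σ|/2 = |73.5553|/2 = 36.7776

Area at t=0.471: 36.7776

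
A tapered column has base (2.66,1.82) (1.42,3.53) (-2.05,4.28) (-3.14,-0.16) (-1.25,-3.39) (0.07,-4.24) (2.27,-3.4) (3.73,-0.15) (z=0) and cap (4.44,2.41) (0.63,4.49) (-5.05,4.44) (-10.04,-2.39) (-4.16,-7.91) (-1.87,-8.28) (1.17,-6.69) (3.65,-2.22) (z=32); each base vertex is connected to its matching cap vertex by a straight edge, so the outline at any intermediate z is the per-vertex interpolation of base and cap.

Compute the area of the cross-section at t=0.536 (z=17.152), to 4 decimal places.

Cross-section at t=0.536: each vertex is (1-t)·p0[i] + t·p1[i].
  v1: (1-0.536)·(2.66,1.82) + 0.536·(4.44,2.41) = (3.6141,2.1362)
  v2: (1-0.536)·(1.42,3.53) + 0.536·(0.63,4.49) = (0.9966,4.0446)
  v3: (1-0.536)·(-2.05,4.28) + 0.536·(-5.05,4.44) = (-3.6580,4.3658)
  v4: (1-0.536)·(-3.14,-0.16) + 0.536·(-10.04,-2.39) = (-6.8384,-1.3553)
  v5: (1-0.536)·(-1.25,-3.39) + 0.536·(-4.16,-7.91) = (-2.8098,-5.8127)
  v6: (1-0.536)·(0.07,-4.24) + 0.536·(-1.87,-8.28) = (-0.9698,-6.4054)
  v7: (1-0.536)·(2.27,-3.4) + 0.536·(1.17,-6.69) = (1.6804,-5.1634)
  v8: (1-0.536)·(3.73,-0.15) + 0.536·(3.65,-2.22) = (3.6871,-1.2595)
Shoelace sum Σ(x_i·y_{i+1} − x_{i+1}·y_i):
  i=1: 3.6141·4.0446 − 0.9966·2.1362 = +12.4885 (running +12.4885)
  i=2: 0.9966·4.3658 − -3.6580·4.0446 = +19.1457 (running +31.6342)
  i=3: -3.6580·-1.3553 − -6.8384·4.3658 = +34.8124 (running +66.4466)
  i=4: -6.8384·-5.8127 − -2.8098·-1.3553 = +35.9417 (running +102.3883)
  i=5: -2.8098·-6.4054 − -0.9698·-5.8127 = +12.3603 (running +114.7487)
  i=6: -0.9698·-5.1634 − 1.6804·-6.4054 = +15.7714 (running +130.5201)
  i=7: 1.6804·-1.2595 − 3.6871·-5.1634 = +16.9217 (running +147.4418)
  i=8: 3.6871·2.1362 − 3.6141·-1.2595 = +12.4286 (running +159.8704)
Area = |Σ|/2 = |159.8704|/2 = 79.9352

Area at t=0.536: 79.9352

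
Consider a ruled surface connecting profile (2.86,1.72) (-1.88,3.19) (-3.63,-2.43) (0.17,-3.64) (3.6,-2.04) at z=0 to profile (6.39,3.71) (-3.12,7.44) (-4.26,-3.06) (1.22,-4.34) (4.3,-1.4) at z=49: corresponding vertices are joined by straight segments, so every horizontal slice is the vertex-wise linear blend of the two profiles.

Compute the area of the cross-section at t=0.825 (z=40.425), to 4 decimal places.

Area at t=0.825: 72.0719

Cross-section at t=0.825: each vertex is (1-t)·p0[i] + t·p1[i].
  v1: (1-0.825)·(2.86,1.72) + 0.825·(6.39,3.71) = (5.7722,3.3617)
  v2: (1-0.825)·(-1.88,3.19) + 0.825·(-3.12,7.44) = (-2.9030,6.6963)
  v3: (1-0.825)·(-3.63,-2.43) + 0.825·(-4.26,-3.06) = (-4.1497,-2.9497)
  v4: (1-0.825)·(0.17,-3.64) + 0.825·(1.22,-4.34) = (1.0362,-4.2175)
  v5: (1-0.825)·(3.6,-2.04) + 0.825·(4.3,-1.4) = (4.1775,-1.5120)
Shoelace sum Σ(x_i·y_{i+1} − x_{i+1}·y_i):
  i=1: 5.7722·6.6963 − -2.9030·3.3617 = +48.4116 (running +48.4116)
  i=2: -2.9030·-2.9497 − -4.1497·6.6963 = +36.3509 (running +84.7625)
  i=3: -4.1497·-4.2175 − 1.0362·-2.9497 = +20.5582 (running +105.3207)
  i=4: 1.0362·-1.5120 − 4.1775·-4.2175 = +16.0518 (running +121.3725)
  i=5: 4.1775·3.3617 − 5.7722·-1.5120 = +22.7714 (running +144.1439)
Area = |Σ|/2 = |144.1439|/2 = 72.0719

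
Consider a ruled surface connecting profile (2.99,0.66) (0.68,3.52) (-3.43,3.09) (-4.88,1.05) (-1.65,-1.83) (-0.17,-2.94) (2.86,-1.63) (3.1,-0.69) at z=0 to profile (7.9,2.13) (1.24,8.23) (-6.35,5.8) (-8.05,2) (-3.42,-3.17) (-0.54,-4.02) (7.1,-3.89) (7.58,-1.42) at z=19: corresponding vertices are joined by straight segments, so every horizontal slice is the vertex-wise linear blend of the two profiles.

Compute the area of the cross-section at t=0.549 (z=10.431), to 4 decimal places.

Cross-section at t=0.549: each vertex is (1-t)·p0[i] + t·p1[i].
  v1: (1-0.549)·(2.99,0.66) + 0.549·(7.9,2.13) = (5.6856,1.4670)
  v2: (1-0.549)·(0.68,3.52) + 0.549·(1.24,8.23) = (0.9874,6.1058)
  v3: (1-0.549)·(-3.43,3.09) + 0.549·(-6.35,5.8) = (-5.0331,4.5778)
  v4: (1-0.549)·(-4.88,1.05) + 0.549·(-8.05,2) = (-6.6203,1.5716)
  v5: (1-0.549)·(-1.65,-1.83) + 0.549·(-3.42,-3.17) = (-2.6217,-2.5657)
  v6: (1-0.549)·(-0.17,-2.94) + 0.549·(-0.54,-4.02) = (-0.3731,-3.5329)
  v7: (1-0.549)·(2.86,-1.63) + 0.549·(7.1,-3.89) = (5.1878,-2.8707)
  v8: (1-0.549)·(3.1,-0.69) + 0.549·(7.58,-1.42) = (5.5595,-1.0908)
Shoelace sum Σ(x_i·y_{i+1} − x_{i+1}·y_i):
  i=1: 5.6856·6.1058 − 0.9874·1.4670 = +33.2664 (running +33.2664)
  i=2: 0.9874·4.5778 − -5.0331·6.1058 = +35.2512 (running +68.5176)
  i=3: -5.0331·1.5716 − -6.6203·4.5778 = +22.3967 (running +90.9144)
  i=4: -6.6203·-2.5657 − -2.6217·1.5716 = +21.1057 (running +112.0201)
  i=5: -2.6217·-3.5329 − -0.3731·-2.5657 = +8.3050 (running +120.3251)
  i=6: -0.3731·-2.8707 − 5.1878·-3.5329 = +19.3991 (running +139.7242)
  i=7: 5.1878·-1.0908 − 5.5595·-2.8707 = +10.3013 (running +150.0255)
  i=8: 5.5595·1.4670 − 5.6856·-1.0908 = +14.3577 (running +164.3832)
Area = |Σ|/2 = |164.3832|/2 = 82.1916

Area at t=0.549: 82.1916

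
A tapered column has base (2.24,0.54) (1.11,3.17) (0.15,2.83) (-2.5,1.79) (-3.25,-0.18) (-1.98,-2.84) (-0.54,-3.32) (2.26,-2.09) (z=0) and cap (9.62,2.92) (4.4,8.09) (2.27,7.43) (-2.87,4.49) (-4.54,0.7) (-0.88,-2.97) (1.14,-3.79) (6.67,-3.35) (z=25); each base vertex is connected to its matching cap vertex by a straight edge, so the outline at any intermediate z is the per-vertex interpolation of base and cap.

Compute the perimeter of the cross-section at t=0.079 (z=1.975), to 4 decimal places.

Perimeter at t=0.079: 20.4827

Cross-section at t=0.079: each vertex is (1-t)·p0[i] + t·p1[i].
  v1: (1-0.079)·(2.24,0.54) + 0.079·(9.62,2.92) = (2.8230,0.7280)
  v2: (1-0.079)·(1.11,3.17) + 0.079·(4.4,8.09) = (1.3699,3.5587)
  v3: (1-0.079)·(0.15,2.83) + 0.079·(2.27,7.43) = (0.3175,3.1934)
  v4: (1-0.079)·(-2.5,1.79) + 0.079·(-2.87,4.49) = (-2.5292,2.0033)
  v5: (1-0.079)·(-3.25,-0.18) + 0.079·(-4.54,0.7) = (-3.3519,-0.1105)
  v6: (1-0.079)·(-1.98,-2.84) + 0.079·(-0.88,-2.97) = (-1.8931,-2.8503)
  v7: (1-0.079)·(-0.54,-3.32) + 0.079·(1.14,-3.79) = (-0.4073,-3.3571)
  v8: (1-0.079)·(2.26,-2.09) + 0.079·(6.67,-3.35) = (2.6084,-2.1895)
Perimeter = Σ |v_{i+1} − v_i|:
  edge 1→2: √(-1.4531² + 2.8307²) = 3.1818 (running 3.1818)
  edge 2→3: √(-1.0524² + -0.3653²) = 1.1140 (running 4.2959)
  edge 3→4: √(-2.8467² + -1.1901²) = 3.0855 (running 7.3813)
  edge 4→5: √(-0.8227² + -2.1138²) = 2.2682 (running 9.6496)
  edge 5→6: √(1.4588² + -2.7398²) = 3.1040 (running 12.7535)
  edge 6→7: √(1.4858² + -0.5069²) = 1.5699 (running 14.3234)
  edge 7→8: √(3.0157² + 1.1676²) = 3.2338 (running 17.5572)
  edge 8→1: √(0.2146² + 2.9176²) = 2.9254 (running 20.4827)
Perimeter = 20.4827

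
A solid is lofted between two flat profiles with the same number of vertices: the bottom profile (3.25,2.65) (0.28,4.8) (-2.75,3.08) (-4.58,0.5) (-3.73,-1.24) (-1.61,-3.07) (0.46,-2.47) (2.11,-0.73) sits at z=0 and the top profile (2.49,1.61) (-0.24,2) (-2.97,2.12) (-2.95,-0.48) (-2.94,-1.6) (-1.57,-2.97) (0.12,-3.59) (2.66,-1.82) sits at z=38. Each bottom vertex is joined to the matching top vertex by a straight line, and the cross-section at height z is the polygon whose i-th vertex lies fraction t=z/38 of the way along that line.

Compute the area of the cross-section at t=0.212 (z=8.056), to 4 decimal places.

Area at t=0.212: 35.5583

Cross-section at t=0.212: each vertex is (1-t)·p0[i] + t·p1[i].
  v1: (1-0.212)·(3.25,2.65) + 0.212·(2.49,1.61) = (3.0889,2.4295)
  v2: (1-0.212)·(0.28,4.8) + 0.212·(-0.24,2) = (0.1698,4.2064)
  v3: (1-0.212)·(-2.75,3.08) + 0.212·(-2.97,2.12) = (-2.7966,2.8765)
  v4: (1-0.212)·(-4.58,0.5) + 0.212·(-2.95,-0.48) = (-4.2344,0.2922)
  v5: (1-0.212)·(-3.73,-1.24) + 0.212·(-2.94,-1.6) = (-3.5625,-1.3163)
  v6: (1-0.212)·(-1.61,-3.07) + 0.212·(-1.57,-2.97) = (-1.6015,-3.0488)
  v7: (1-0.212)·(0.46,-2.47) + 0.212·(0.12,-3.59) = (0.3879,-2.7074)
  v8: (1-0.212)·(2.11,-0.73) + 0.212·(2.66,-1.82) = (2.2266,-0.9611)
Shoelace sum Σ(x_i·y_{i+1} − x_{i+1}·y_i):
  i=1: 3.0889·4.2064 − 0.1698·2.4295 = +12.5806 (running +12.5806)
  i=2: 0.1698·2.8765 − -2.7966·4.2064 = +12.2521 (running +24.8327)
  i=3: -2.7966·0.2922 − -4.2344·2.8765 = +11.3630 (running +36.1957)
  i=4: -4.2344·-1.3163 − -3.5625·0.2922 = +6.6150 (running +42.8107)
  i=5: -3.5625·-3.0488 − -1.6015·-1.3163 = +8.7533 (running +51.5640)
  i=6: -1.6015·-2.7074 − 0.3879·-3.0488 = +5.5187 (running +57.0827)
  i=7: 0.3879·-0.9611 − 2.2266·-2.7074 = +5.6556 (running +62.7383)
  i=8: 2.2266·2.4295 − 3.0889·-0.9611 = +8.3782 (running +71.1165)
Area = |Σ|/2 = |71.1165|/2 = 35.5583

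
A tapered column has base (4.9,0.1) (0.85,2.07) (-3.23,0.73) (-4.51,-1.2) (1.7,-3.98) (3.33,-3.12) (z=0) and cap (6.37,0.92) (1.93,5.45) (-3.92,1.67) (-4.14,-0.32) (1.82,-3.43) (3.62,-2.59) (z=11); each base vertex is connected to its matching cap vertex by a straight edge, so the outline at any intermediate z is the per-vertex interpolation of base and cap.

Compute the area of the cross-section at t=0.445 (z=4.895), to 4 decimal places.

Area at t=0.445: 42.1951

Cross-section at t=0.445: each vertex is (1-t)·p0[i] + t·p1[i].
  v1: (1-0.445)·(4.9,0.1) + 0.445·(6.37,0.92) = (5.5541,0.4649)
  v2: (1-0.445)·(0.85,2.07) + 0.445·(1.93,5.45) = (1.3306,3.5741)
  v3: (1-0.445)·(-3.23,0.73) + 0.445·(-3.92,1.67) = (-3.5370,1.1483)
  v4: (1-0.445)·(-4.51,-1.2) + 0.445·(-4.14,-0.32) = (-4.3453,-0.8084)
  v5: (1-0.445)·(1.7,-3.98) + 0.445·(1.82,-3.43) = (1.7534,-3.7352)
  v6: (1-0.445)·(3.33,-3.12) + 0.445·(3.62,-2.59) = (3.4590,-2.8841)
Shoelace sum Σ(x_i·y_{i+1} − x_{i+1}·y_i):
  i=1: 5.5541·3.5741 − 1.3306·0.4649 = +19.2325 (running +19.2325)
  i=2: 1.3306·1.1483 − -3.5370·3.5741 = +14.1697 (running +33.4022)
  i=3: -3.5370·-0.8084 − -4.3453·1.1483 = +7.8491 (running +41.2513)
  i=4: -4.3453·-3.7352 − 1.7534·-0.8084 = +17.6484 (running +58.8997)
  i=5: 1.7534·-2.8841 − 3.4590·-3.7352 = +7.8633 (running +66.7631)
  i=6: 3.4590·0.4649 − 5.5541·-2.8841 = +17.6271 (running +84.3902)
Area = |Σ|/2 = |84.3902|/2 = 42.1951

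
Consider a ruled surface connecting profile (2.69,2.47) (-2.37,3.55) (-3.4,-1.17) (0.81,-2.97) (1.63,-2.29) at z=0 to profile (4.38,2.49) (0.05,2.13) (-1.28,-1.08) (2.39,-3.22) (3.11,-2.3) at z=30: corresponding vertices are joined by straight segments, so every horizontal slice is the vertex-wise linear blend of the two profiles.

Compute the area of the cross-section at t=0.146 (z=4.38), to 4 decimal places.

Cross-section at t=0.146: each vertex is (1-t)·p0[i] + t·p1[i].
  v1: (1-0.146)·(2.69,2.47) + 0.146·(4.38,2.49) = (2.9367,2.4729)
  v2: (1-0.146)·(-2.37,3.55) + 0.146·(0.05,2.13) = (-2.0167,3.3427)
  v3: (1-0.146)·(-3.4,-1.17) + 0.146·(-1.28,-1.08) = (-3.0905,-1.1569)
  v4: (1-0.146)·(0.81,-2.97) + 0.146·(2.39,-3.22) = (1.0407,-3.0065)
  v5: (1-0.146)·(1.63,-2.29) + 0.146·(3.11,-2.3) = (1.8461,-2.2915)
Shoelace sum Σ(x_i·y_{i+1} − x_{i+1}·y_i):
  i=1: 2.9367·3.3427 − -2.0167·2.4729 = +14.8037 (running +14.8037)
  i=2: -2.0167·-1.1569 − -3.0905·3.3427 = +12.6635 (running +27.4672)
  i=3: -3.0905·-3.0065 − 1.0407·-1.1569 = +10.4954 (running +37.9626)
  i=4: 1.0407·-2.2915 − 1.8461·-3.0065 = +3.1656 (running +41.1282)
  i=5: 1.8461·2.4729 − 2.9367·-2.2915 = +11.2946 (running +52.4228)
Area = |Σ|/2 = |52.4228|/2 = 26.2114

Area at t=0.146: 26.2114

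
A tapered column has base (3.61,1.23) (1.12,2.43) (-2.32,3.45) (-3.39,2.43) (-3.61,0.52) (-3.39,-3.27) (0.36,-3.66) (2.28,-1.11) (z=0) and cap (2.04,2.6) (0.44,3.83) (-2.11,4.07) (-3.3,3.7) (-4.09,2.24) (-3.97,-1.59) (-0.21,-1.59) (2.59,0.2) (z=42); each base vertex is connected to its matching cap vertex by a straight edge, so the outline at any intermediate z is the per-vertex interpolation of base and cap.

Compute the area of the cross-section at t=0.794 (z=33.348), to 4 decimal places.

Cross-section at t=0.794: each vertex is (1-t)·p0[i] + t·p1[i].
  v1: (1-0.794)·(3.61,1.23) + 0.794·(2.04,2.6) = (2.3634,2.3178)
  v2: (1-0.794)·(1.12,2.43) + 0.794·(0.44,3.83) = (0.5801,3.5416)
  v3: (1-0.794)·(-2.32,3.45) + 0.794·(-2.11,4.07) = (-2.1533,3.9423)
  v4: (1-0.794)·(-3.39,2.43) + 0.794·(-3.3,3.7) = (-3.3185,3.4384)
  v5: (1-0.794)·(-3.61,0.52) + 0.794·(-4.09,2.24) = (-3.9911,1.8857)
  v6: (1-0.794)·(-3.39,-3.27) + 0.794·(-3.97,-1.59) = (-3.8505,-1.9361)
  v7: (1-0.794)·(0.36,-3.66) + 0.794·(-0.21,-1.59) = (-0.0926,-2.0164)
  v8: (1-0.794)·(2.28,-1.11) + 0.794·(2.59,0.2) = (2.5261,-0.0699)
Shoelace sum Σ(x_i·y_{i+1} − x_{i+1}·y_i):
  i=1: 2.3634·3.5416 − 0.5801·2.3178 = +7.0258 (running +7.0258)
  i=2: 0.5801·3.9423 − -2.1533·3.5416 = +9.9128 (running +16.9386)
  i=3: -2.1533·3.4384 − -3.3185·3.9423 = +5.6789 (running +22.6175)
  i=4: -3.3185·1.8857 − -3.9911·3.4384 = +7.4653 (running +30.0828)
  i=5: -3.9911·-1.9361 − -3.8505·1.8857 = +14.9880 (running +45.0708)
  i=6: -3.8505·-2.0164 − -0.0926·-1.9361 = +7.5850 (running +52.6558)
  i=7: -0.0926·-0.0699 − 2.5261·-2.0164 = +5.1002 (running +57.7560)
  i=8: 2.5261·2.3178 − 2.3634·-0.0699 = +6.0201 (running +63.7762)
Area = |Σ|/2 = |63.7762|/2 = 31.8881

Area at t=0.794: 31.8881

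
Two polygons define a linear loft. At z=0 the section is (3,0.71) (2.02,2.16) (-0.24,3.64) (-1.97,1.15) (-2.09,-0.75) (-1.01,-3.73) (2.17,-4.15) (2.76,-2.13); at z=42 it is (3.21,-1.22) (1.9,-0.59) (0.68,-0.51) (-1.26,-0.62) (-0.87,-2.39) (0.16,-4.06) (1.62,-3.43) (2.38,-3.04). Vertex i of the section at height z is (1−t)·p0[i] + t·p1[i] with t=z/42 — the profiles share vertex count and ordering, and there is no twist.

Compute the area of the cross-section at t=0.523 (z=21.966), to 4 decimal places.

Cross-section at t=0.523: each vertex is (1-t)·p0[i] + t·p1[i].
  v1: (1-0.523)·(3,0.71) + 0.523·(3.21,-1.22) = (3.1098,-0.2994)
  v2: (1-0.523)·(2.02,2.16) + 0.523·(1.9,-0.59) = (1.9572,0.7218)
  v3: (1-0.523)·(-0.24,3.64) + 0.523·(0.68,-0.51) = (0.2412,1.4695)
  v4: (1-0.523)·(-1.97,1.15) + 0.523·(-1.26,-0.62) = (-1.5987,0.2243)
  v5: (1-0.523)·(-2.09,-0.75) + 0.523·(-0.87,-2.39) = (-1.4519,-1.6077)
  v6: (1-0.523)·(-1.01,-3.73) + 0.523·(0.16,-4.06) = (-0.3981,-3.9026)
  v7: (1-0.523)·(2.17,-4.15) + 0.523·(1.62,-3.43) = (1.8823,-3.7734)
  v8: (1-0.523)·(2.76,-2.13) + 0.523·(2.38,-3.04) = (2.5613,-2.6059)
Shoelace sum Σ(x_i·y_{i+1} − x_{i+1}·y_i):
  i=1: 3.1098·0.7218 − 1.9572·-0.2994 = +2.8305 (running +2.8305)
  i=2: 1.9572·1.4695 − 0.2412·0.7218 = +2.7022 (running +5.5327)
  i=3: 0.2412·0.2243 − -1.5987·1.4695 = +2.4034 (running +7.9361)
  i=4: -1.5987·-1.6077 − -1.4519·0.2243 = +2.8959 (running +10.8320)
  i=5: -1.4519·-3.9026 − -0.3981·-1.6077 = +5.0263 (running +15.8583)
  i=6: -0.3981·-3.7734 − 1.8823·-3.9026 = +8.8482 (running +24.7065)
  i=7: 1.8823·-2.6059 − 2.5613·-3.7734 = +4.7595 (running +29.4660)
  i=8: 2.5613·-0.2994 − 3.1098·-2.6059 = +7.3372 (running +36.8032)
Area = |Σ|/2 = |36.8032|/2 = 18.4016

Area at t=0.523: 18.4016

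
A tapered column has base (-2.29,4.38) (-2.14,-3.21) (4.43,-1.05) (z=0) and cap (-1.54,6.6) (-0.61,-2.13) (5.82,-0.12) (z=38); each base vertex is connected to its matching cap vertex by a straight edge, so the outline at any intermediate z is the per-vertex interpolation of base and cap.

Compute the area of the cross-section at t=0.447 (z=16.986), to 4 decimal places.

Cross-section at t=0.447: each vertex is (1-t)·p0[i] + t·p1[i].
  v1: (1-0.447)·(-2.29,4.38) + 0.447·(-1.54,6.6) = (-1.9547,5.3723)
  v2: (1-0.447)·(-2.14,-3.21) + 0.447·(-0.61,-2.13) = (-1.4561,-2.7272)
  v3: (1-0.447)·(4.43,-1.05) + 0.447·(5.82,-0.12) = (5.0513,-0.6343)
Shoelace sum Σ(x_i·y_{i+1} − x_{i+1}·y_i):
  i=1: -1.9547·-2.7272 − -1.4561·5.3723 = +13.1537 (running +13.1537)
  i=2: -1.4561·-0.6343 − 5.0513·-2.7272 = +14.6998 (running +27.8535)
  i=3: 5.0513·5.3723 − -1.9547·-0.6343 = +25.8976 (running +53.7510)
Area = |Σ|/2 = |53.7510|/2 = 26.8755

Area at t=0.447: 26.8755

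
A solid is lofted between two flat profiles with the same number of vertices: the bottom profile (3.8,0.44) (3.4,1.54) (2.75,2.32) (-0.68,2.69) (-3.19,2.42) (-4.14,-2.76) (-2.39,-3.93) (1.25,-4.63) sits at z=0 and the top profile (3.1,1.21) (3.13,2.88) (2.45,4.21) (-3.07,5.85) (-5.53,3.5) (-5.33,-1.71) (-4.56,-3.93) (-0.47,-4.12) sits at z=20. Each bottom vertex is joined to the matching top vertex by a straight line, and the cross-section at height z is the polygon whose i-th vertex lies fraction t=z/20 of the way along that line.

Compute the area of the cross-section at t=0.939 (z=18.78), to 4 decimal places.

Cross-section at t=0.939: each vertex is (1-t)·p0[i] + t·p1[i].
  v1: (1-0.939)·(3.8,0.44) + 0.939·(3.1,1.21) = (3.1427,1.1630)
  v2: (1-0.939)·(3.4,1.54) + 0.939·(3.13,2.88) = (3.1465,2.7983)
  v3: (1-0.939)·(2.75,2.32) + 0.939·(2.45,4.21) = (2.4683,4.0947)
  v4: (1-0.939)·(-0.68,2.69) + 0.939·(-3.07,5.85) = (-2.9242,5.6572)
  v5: (1-0.939)·(-3.19,2.42) + 0.939·(-5.53,3.5) = (-5.3873,3.4341)
  v6: (1-0.939)·(-4.14,-2.76) + 0.939·(-5.33,-1.71) = (-5.2574,-1.7740)
  v7: (1-0.939)·(-2.39,-3.93) + 0.939·(-4.56,-3.93) = (-4.4276,-3.9300)
  v8: (1-0.939)·(1.25,-4.63) + 0.939·(-0.47,-4.12) = (-0.3651,-4.1511)
Shoelace sum Σ(x_i·y_{i+1} − x_{i+1}·y_i):
  i=1: 3.1427·2.7983 − 3.1465·1.1630 = +5.1347 (running +5.1347)
  i=2: 3.1465·4.0947 − 2.4683·2.7983 = +5.9769 (running +11.1116)
  i=3: 2.4683·5.6572 − -2.9242·4.0947 = +25.9376 (running +37.0491)
  i=4: -2.9242·3.4341 − -5.3873·5.6572 = +20.4349 (running +57.4841)
  i=5: -5.3873·-1.7740 − -5.2574·3.4341 = +27.6118 (running +85.0959)
  i=6: -5.2574·-3.9300 − -4.4276·-1.7740 = +12.8068 (running +97.9027)
  i=7: -4.4276·-4.1511 − -0.3651·-3.9300 = +16.9448 (running +114.8475)
  i=8: -0.3651·1.1630 − 3.1427·-4.1511 = +12.6211 (running +127.4686)
Area = |Σ|/2 = |127.4686|/2 = 63.7343

Area at t=0.939: 63.7343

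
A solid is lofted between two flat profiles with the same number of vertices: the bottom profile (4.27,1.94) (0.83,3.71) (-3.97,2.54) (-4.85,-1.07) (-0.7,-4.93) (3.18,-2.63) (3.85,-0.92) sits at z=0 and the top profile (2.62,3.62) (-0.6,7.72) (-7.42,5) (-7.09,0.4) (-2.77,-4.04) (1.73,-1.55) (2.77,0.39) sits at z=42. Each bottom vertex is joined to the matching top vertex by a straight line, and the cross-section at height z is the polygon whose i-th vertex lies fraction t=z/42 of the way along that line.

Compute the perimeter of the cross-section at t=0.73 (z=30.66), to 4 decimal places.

Perimeter at t=0.73: 32.0442

Cross-section at t=0.73: each vertex is (1-t)·p0[i] + t·p1[i].
  v1: (1-0.73)·(4.27,1.94) + 0.73·(2.62,3.62) = (3.0655,3.1664)
  v2: (1-0.73)·(0.83,3.71) + 0.73·(-0.6,7.72) = (-0.2139,6.6373)
  v3: (1-0.73)·(-3.97,2.54) + 0.73·(-7.42,5) = (-6.4885,4.3358)
  v4: (1-0.73)·(-4.85,-1.07) + 0.73·(-7.09,0.4) = (-6.4852,0.0031)
  v5: (1-0.73)·(-0.7,-4.93) + 0.73·(-2.77,-4.04) = (-2.2111,-4.2803)
  v6: (1-0.73)·(3.18,-2.63) + 0.73·(1.73,-1.55) = (2.1215,-1.8416)
  v7: (1-0.73)·(3.85,-0.92) + 0.73·(2.77,0.39) = (3.0616,0.0363)
Perimeter = Σ |v_{i+1} − v_i|:
  edge 1→2: √(-3.2794² + 3.4709²) = 4.7751 (running 4.7751)
  edge 2→3: √(-6.2746² + -2.3015²) = 6.6834 (running 11.4585)
  edge 3→4: √(0.0033² + -4.3327²) = 4.3327 (running 15.7912)
  edge 4→5: √(4.2741² + -4.2834²) = 6.0511 (running 21.8422)
  edge 5→6: √(4.3326² + 2.4387²) = 4.9718 (running 26.8140)
  edge 6→7: √(0.9401² + 1.8779²) = 2.1001 (running 28.9141)
  edge 7→1: √(0.0039² + 3.1301²) = 3.1301 (running 32.0442)
Perimeter = 32.0442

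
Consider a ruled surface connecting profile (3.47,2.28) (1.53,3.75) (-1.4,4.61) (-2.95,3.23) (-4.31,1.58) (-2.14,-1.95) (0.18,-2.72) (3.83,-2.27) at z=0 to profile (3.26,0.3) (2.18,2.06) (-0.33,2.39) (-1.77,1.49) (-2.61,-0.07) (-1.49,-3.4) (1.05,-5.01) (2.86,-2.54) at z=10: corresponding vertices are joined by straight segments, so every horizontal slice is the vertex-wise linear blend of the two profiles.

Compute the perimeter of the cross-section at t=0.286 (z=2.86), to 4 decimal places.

Cross-section at t=0.286: each vertex is (1-t)·p0[i] + t·p1[i].
  v1: (1-0.286)·(3.47,2.28) + 0.286·(3.26,0.3) = (3.4099,1.7137)
  v2: (1-0.286)·(1.53,3.75) + 0.286·(2.18,2.06) = (1.7159,3.2667)
  v3: (1-0.286)·(-1.4,4.61) + 0.286·(-0.33,2.39) = (-1.0940,3.9751)
  v4: (1-0.286)·(-2.95,3.23) + 0.286·(-1.77,1.49) = (-2.6125,2.7324)
  v5: (1-0.286)·(-4.31,1.58) + 0.286·(-2.61,-0.07) = (-3.8238,1.1081)
  v6: (1-0.286)·(-2.14,-1.95) + 0.286·(-1.49,-3.4) = (-1.9541,-2.3647)
  v7: (1-0.286)·(0.18,-2.72) + 0.286·(1.05,-5.01) = (0.4288,-3.3749)
  v8: (1-0.286)·(3.83,-2.27) + 0.286·(2.86,-2.54) = (3.5526,-2.3472)
Perimeter = Σ |v_{i+1} − v_i|:
  edge 1→2: √(-1.6940² + 1.5529²) = 2.2981 (running 2.2981)
  edge 2→3: √(-2.8099² + 0.7084²) = 2.8978 (running 5.1959)
  edge 3→4: √(-1.5185² + -1.2427²) = 1.9622 (running 7.1582)
  edge 4→5: √(-1.2113² + -1.6243²) = 2.0262 (running 9.1843)
  edge 5→6: √(1.8697² + -3.4728²) = 3.9441 (running 13.1285)
  edge 6→7: √(2.3829² + -1.0102²) = 2.5882 (running 15.7167)
  edge 7→8: √(3.1238² + 1.0277²) = 3.2885 (running 19.0052)
  edge 8→1: √(-0.1426² + 4.0609²) = 4.0634 (running 23.0686)
Perimeter = 23.0686

Perimeter at t=0.286: 23.0686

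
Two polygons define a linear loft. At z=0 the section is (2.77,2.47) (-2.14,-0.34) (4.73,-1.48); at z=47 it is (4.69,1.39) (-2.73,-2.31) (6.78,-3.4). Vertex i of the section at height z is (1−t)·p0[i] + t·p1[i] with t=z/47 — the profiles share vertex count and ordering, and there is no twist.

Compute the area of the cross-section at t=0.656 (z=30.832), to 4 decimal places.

Area at t=0.656: 18.2263

Cross-section at t=0.656: each vertex is (1-t)·p0[i] + t·p1[i].
  v1: (1-0.656)·(2.77,2.47) + 0.656·(4.69,1.39) = (4.0295,1.7615)
  v2: (1-0.656)·(-2.14,-0.34) + 0.656·(-2.73,-2.31) = (-2.5270,-1.6323)
  v3: (1-0.656)·(4.73,-1.48) + 0.656·(6.78,-3.4) = (6.0748,-2.7395)
Shoelace sum Σ(x_i·y_{i+1} − x_{i+1}·y_i):
  i=1: 4.0295·-1.6323 − -2.5270·1.7615 = -2.1260 (running -2.1260)
  i=2: -2.5270·-2.7395 − 6.0748·-1.6323 = +16.8389 (running +14.7129)
  i=3: 6.0748·1.7615 − 4.0295·-2.7395 = +21.7398 (running +36.4527)
Area = |Σ|/2 = |36.4527|/2 = 18.2263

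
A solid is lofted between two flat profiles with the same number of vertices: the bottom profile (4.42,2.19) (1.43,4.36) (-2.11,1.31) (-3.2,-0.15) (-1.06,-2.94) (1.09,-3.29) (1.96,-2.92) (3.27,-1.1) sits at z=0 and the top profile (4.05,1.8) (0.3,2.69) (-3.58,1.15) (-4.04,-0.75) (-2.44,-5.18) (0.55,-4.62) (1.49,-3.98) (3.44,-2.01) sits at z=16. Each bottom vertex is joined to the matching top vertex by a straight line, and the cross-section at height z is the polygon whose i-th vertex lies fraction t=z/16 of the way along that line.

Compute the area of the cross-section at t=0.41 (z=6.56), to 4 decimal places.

Area at t=0.41: 39.2666

Cross-section at t=0.41: each vertex is (1-t)·p0[i] + t·p1[i].
  v1: (1-0.41)·(4.42,2.19) + 0.41·(4.05,1.8) = (4.2683,2.0301)
  v2: (1-0.41)·(1.43,4.36) + 0.41·(0.3,2.69) = (0.9667,3.6753)
  v3: (1-0.41)·(-2.11,1.31) + 0.41·(-3.58,1.15) = (-2.7127,1.2444)
  v4: (1-0.41)·(-3.2,-0.15) + 0.41·(-4.04,-0.75) = (-3.5444,-0.3960)
  v5: (1-0.41)·(-1.06,-2.94) + 0.41·(-2.44,-5.18) = (-1.6258,-3.8584)
  v6: (1-0.41)·(1.09,-3.29) + 0.41·(0.55,-4.62) = (0.8686,-3.8353)
  v7: (1-0.41)·(1.96,-2.92) + 0.41·(1.49,-3.98) = (1.7673,-3.3546)
  v8: (1-0.41)·(3.27,-1.1) + 0.41·(3.44,-2.01) = (3.3397,-1.4731)
Shoelace sum Σ(x_i·y_{i+1} − x_{i+1}·y_i):
  i=1: 4.2683·3.6753 − 0.9667·2.0301 = +13.7248 (running +13.7248)
  i=2: 0.9667·1.2444 − -2.7127·3.6753 = +11.1729 (running +24.8977)
  i=3: -2.7127·-0.3960 − -3.5444·1.2444 = +5.4849 (running +30.3826)
  i=4: -3.5444·-3.8584 − -1.6258·-0.3960 = +13.0319 (running +43.4145)
  i=5: -1.6258·-3.8353 − 0.8686·-3.8584 = +9.5868 (running +53.0013)
  i=6: 0.8686·-3.3546 − 1.7673·-3.8353 = +3.8643 (running +56.8657)
  i=7: 1.7673·-1.4731 − 3.3397·-3.3546 = +8.5999 (running +65.4656)
  i=8: 3.3397·2.0301 − 4.2683·-1.4731 = +13.0676 (running +78.5332)
Area = |Σ|/2 = |78.5332|/2 = 39.2666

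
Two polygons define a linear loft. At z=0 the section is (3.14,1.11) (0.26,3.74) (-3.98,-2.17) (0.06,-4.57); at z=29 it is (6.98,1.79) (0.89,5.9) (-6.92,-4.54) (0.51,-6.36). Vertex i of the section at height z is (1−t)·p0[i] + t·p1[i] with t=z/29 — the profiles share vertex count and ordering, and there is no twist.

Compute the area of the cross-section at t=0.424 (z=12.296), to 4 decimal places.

Cross-section at t=0.424: each vertex is (1-t)·p0[i] + t·p1[i].
  v1: (1-0.424)·(3.14,1.11) + 0.424·(6.98,1.79) = (4.7682,1.3983)
  v2: (1-0.424)·(0.26,3.74) + 0.424·(0.89,5.9) = (0.5271,4.6558)
  v3: (1-0.424)·(-3.98,-2.17) + 0.424·(-6.92,-4.54) = (-5.2266,-3.1749)
  v4: (1-0.424)·(0.06,-4.57) + 0.424·(0.51,-6.36) = (0.2508,-5.3290)
Shoelace sum Σ(x_i·y_{i+1} − x_{i+1}·y_i):
  i=1: 4.7682·4.6558 − 0.5271·1.3983 = +21.4627 (running +21.4627)
  i=2: 0.5271·-3.1749 − -5.2266·4.6558 = +22.6605 (running +44.1232)
  i=3: -5.2266·-5.3290 − 0.2508·-3.1749 = +28.6484 (running +72.7716)
  i=4: 0.2508·1.3983 − 4.7682·-5.3290 = +25.7600 (running +98.5316)
Area = |Σ|/2 = |98.5316|/2 = 49.2658

Area at t=0.424: 49.2658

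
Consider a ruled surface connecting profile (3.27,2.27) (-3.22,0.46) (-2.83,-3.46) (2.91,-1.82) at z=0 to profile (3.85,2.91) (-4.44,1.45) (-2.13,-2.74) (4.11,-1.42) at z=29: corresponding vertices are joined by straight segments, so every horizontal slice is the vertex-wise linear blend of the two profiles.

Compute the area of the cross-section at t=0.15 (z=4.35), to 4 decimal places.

Area at t=0.15: 25.7661

Cross-section at t=0.15: each vertex is (1-t)·p0[i] + t·p1[i].
  v1: (1-0.15)·(3.27,2.27) + 0.15·(3.85,2.91) = (3.3570,2.3660)
  v2: (1-0.15)·(-3.22,0.46) + 0.15·(-4.44,1.45) = (-3.4030,0.6085)
  v3: (1-0.15)·(-2.83,-3.46) + 0.15·(-2.13,-2.74) = (-2.7250,-3.3520)
  v4: (1-0.15)·(2.91,-1.82) + 0.15·(4.11,-1.42) = (3.0900,-1.7600)
Shoelace sum Σ(x_i·y_{i+1} − x_{i+1}·y_i):
  i=1: 3.3570·0.6085 − -3.4030·2.3660 = +10.0942 (running +10.0942)
  i=2: -3.4030·-3.3520 − -2.7250·0.6085 = +13.0650 (running +23.1593)
  i=3: -2.7250·-1.7600 − 3.0900·-3.3520 = +15.1537 (running +38.3129)
  i=4: 3.0900·2.3660 − 3.3570·-1.7600 = +13.2193 (running +51.5322)
Area = |Σ|/2 = |51.5322|/2 = 25.7661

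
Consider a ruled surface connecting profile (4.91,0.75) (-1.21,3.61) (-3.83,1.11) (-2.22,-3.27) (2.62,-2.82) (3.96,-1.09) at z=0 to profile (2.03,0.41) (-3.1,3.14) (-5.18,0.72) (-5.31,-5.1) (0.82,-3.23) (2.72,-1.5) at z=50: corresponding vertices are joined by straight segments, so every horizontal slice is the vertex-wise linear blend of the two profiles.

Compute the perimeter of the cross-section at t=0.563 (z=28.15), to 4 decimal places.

Cross-section at t=0.563: each vertex is (1-t)·p0[i] + t·p1[i].
  v1: (1-0.563)·(4.91,0.75) + 0.563·(2.03,0.41) = (3.2886,0.5586)
  v2: (1-0.563)·(-1.21,3.61) + 0.563·(-3.1,3.14) = (-2.2741,3.3454)
  v3: (1-0.563)·(-3.83,1.11) + 0.563·(-5.18,0.72) = (-4.5900,0.8904)
  v4: (1-0.563)·(-2.22,-3.27) + 0.563·(-5.31,-5.1) = (-3.9597,-4.3003)
  v5: (1-0.563)·(2.62,-2.82) + 0.563·(0.82,-3.23) = (1.6066,-3.0508)
  v6: (1-0.563)·(3.96,-1.09) + 0.563·(2.72,-1.5) = (3.2619,-1.3208)
Perimeter = Σ |v_{i+1} − v_i|:
  edge 1→2: √(-5.5626² + 2.7868²) = 6.2217 (running 6.2217)
  edge 2→3: √(-2.3160² + -2.4550²) = 3.3750 (running 9.5967)
  edge 3→4: √(0.6304² + -5.1907²) = 5.2289 (running 14.8255)
  edge 4→5: √(5.5663² + 1.2495²) = 5.7048 (running 20.5303)
  edge 5→6: √(1.6553² + 1.7300²) = 2.3943 (running 22.9246)
  edge 6→1: √(0.0267² + 1.8794²) = 1.8796 (running 24.8042)
Perimeter = 24.8042

Perimeter at t=0.563: 24.8042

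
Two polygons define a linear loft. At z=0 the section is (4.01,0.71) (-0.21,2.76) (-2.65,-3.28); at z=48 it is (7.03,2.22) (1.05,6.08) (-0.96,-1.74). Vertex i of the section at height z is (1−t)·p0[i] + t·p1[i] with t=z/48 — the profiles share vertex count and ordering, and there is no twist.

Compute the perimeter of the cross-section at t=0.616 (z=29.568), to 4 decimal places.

Cross-section at t=0.616: each vertex is (1-t)·p0[i] + t·p1[i].
  v1: (1-0.616)·(4.01,0.71) + 0.616·(7.03,2.22) = (5.8703,1.6402)
  v2: (1-0.616)·(-0.21,2.76) + 0.616·(1.05,6.08) = (0.5662,4.8051)
  v3: (1-0.616)·(-2.65,-3.28) + 0.616·(-0.96,-1.74) = (-1.6090,-2.3314)
Perimeter = Σ |v_{i+1} − v_i|:
  edge 1→2: √(-5.3042² + 3.1650²) = 6.1767 (running 6.1767)
  edge 2→3: √(-2.1751² + -7.1365²) = 7.4606 (running 13.6373)
  edge 3→1: √(7.4793² + 3.9715²) = 8.4683 (running 22.1056)
Perimeter = 22.1056

Perimeter at t=0.616: 22.1056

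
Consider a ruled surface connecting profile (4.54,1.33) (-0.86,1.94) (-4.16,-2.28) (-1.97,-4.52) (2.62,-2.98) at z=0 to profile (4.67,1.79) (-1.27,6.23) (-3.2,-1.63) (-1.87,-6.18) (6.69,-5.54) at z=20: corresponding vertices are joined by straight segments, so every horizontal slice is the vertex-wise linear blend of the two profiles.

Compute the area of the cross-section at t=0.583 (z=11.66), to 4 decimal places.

Cross-section at t=0.583: each vertex is (1-t)·p0[i] + t·p1[i].
  v1: (1-0.583)·(4.54,1.33) + 0.583·(4.67,1.79) = (4.6158,1.5982)
  v2: (1-0.583)·(-0.86,1.94) + 0.583·(-1.27,6.23) = (-1.0990,4.4411)
  v3: (1-0.583)·(-4.16,-2.28) + 0.583·(-3.2,-1.63) = (-3.6003,-1.9010)
  v4: (1-0.583)·(-1.97,-4.52) + 0.583·(-1.87,-6.18) = (-1.9117,-5.4878)
  v5: (1-0.583)·(2.62,-2.98) + 0.583·(6.69,-5.54) = (4.9928,-4.4725)
Shoelace sum Σ(x_i·y_{i+1} − x_{i+1}·y_i):
  i=1: 4.6158·4.4411 − -1.0990·1.5982 = +22.2555 (running +22.2555)
  i=2: -1.0990·-1.9010 − -3.6003·4.4411 = +18.0786 (running +40.3341)
  i=3: -3.6003·-5.4878 − -1.9117·-1.9010 = +16.1235 (running +56.4576)
  i=4: -1.9117·-4.4725 − 4.9928·-5.4878 = +35.9495 (running +92.4071)
  i=5: 4.9928·1.5982 − 4.6158·-4.4725 = +28.6234 (running +121.0305)
Area = |Σ|/2 = |121.0305|/2 = 60.5153

Area at t=0.583: 60.5153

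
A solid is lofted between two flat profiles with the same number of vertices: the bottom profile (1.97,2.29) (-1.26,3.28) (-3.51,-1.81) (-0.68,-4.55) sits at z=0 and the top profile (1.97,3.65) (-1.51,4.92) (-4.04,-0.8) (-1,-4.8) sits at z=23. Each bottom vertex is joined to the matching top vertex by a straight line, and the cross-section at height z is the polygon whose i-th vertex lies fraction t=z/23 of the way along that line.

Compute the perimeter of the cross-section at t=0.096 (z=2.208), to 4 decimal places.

Perimeter at t=0.096: 20.5695

Cross-section at t=0.096: each vertex is (1-t)·p0[i] + t·p1[i].
  v1: (1-0.096)·(1.97,2.29) + 0.096·(1.97,3.65) = (1.9700,2.4206)
  v2: (1-0.096)·(-1.26,3.28) + 0.096·(-1.51,4.92) = (-1.2840,3.4374)
  v3: (1-0.096)·(-3.51,-1.81) + 0.096·(-4.04,-0.8) = (-3.5609,-1.7130)
  v4: (1-0.096)·(-0.68,-4.55) + 0.096·(-1,-4.8) = (-0.7107,-4.5740)
Perimeter = Σ |v_{i+1} − v_i|:
  edge 1→2: √(-3.2540² + 1.0169²) = 3.4092 (running 3.4092)
  edge 2→3: √(-2.2769² + -5.1505²) = 5.6313 (running 9.0405)
  edge 3→4: √(2.8502² + -2.8610²) = 4.0384 (running 13.0789)
  edge 4→1: √(2.6807² + 6.9946²) = 7.4907 (running 20.5695)
Perimeter = 20.5695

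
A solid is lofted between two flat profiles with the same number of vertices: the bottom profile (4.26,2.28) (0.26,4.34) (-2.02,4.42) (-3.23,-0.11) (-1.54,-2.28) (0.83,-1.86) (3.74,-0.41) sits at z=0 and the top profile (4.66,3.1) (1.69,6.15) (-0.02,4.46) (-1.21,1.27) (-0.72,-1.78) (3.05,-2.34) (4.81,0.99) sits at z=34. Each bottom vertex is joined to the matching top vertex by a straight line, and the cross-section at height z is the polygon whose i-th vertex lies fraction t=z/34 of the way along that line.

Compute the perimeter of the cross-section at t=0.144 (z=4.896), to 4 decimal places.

Perimeter at t=0.144: 22.3629

Cross-section at t=0.144: each vertex is (1-t)·p0[i] + t·p1[i].
  v1: (1-0.144)·(4.26,2.28) + 0.144·(4.66,3.1) = (4.3176,2.3981)
  v2: (1-0.144)·(0.26,4.34) + 0.144·(1.69,6.15) = (0.4659,4.6006)
  v3: (1-0.144)·(-2.02,4.42) + 0.144·(-0.02,4.46) = (-1.7320,4.4258)
  v4: (1-0.144)·(-3.23,-0.11) + 0.144·(-1.21,1.27) = (-2.9391,0.0887)
  v5: (1-0.144)·(-1.54,-2.28) + 0.144·(-0.72,-1.78) = (-1.4219,-2.2080)
  v6: (1-0.144)·(0.83,-1.86) + 0.144·(3.05,-2.34) = (1.1497,-1.9291)
  v7: (1-0.144)·(3.74,-0.41) + 0.144·(4.81,0.99) = (3.8941,-0.2084)
Perimeter = Σ |v_{i+1} − v_i|:
  edge 1→2: √(-3.8517² + 2.2026²) = 4.4370 (running 4.4370)
  edge 2→3: √(-2.1979² + -0.1749²) = 2.2049 (running 6.6418)
  edge 3→4: √(-1.2071² + -4.3370²) = 4.5019 (running 11.1437)
  edge 4→5: √(1.5172² + -2.2967²) = 2.7526 (running 13.8963)
  edge 5→6: √(2.5716² + 0.2789²) = 2.5867 (running 16.4830)
  edge 6→7: √(2.7444² + 1.7207²) = 3.2392 (running 19.7222)
  edge 7→1: √(0.4235² + 2.6065²) = 2.6407 (running 22.3629)
Perimeter = 22.3629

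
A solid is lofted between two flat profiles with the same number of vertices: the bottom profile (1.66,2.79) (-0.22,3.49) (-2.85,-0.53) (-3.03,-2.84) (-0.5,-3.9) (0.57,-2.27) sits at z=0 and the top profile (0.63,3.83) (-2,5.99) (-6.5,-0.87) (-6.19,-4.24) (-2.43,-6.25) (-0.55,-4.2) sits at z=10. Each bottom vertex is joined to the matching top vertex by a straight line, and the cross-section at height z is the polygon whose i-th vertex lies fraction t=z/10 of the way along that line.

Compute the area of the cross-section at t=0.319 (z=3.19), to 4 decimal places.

Cross-section at t=0.319: each vertex is (1-t)·p0[i] + t·p1[i].
  v1: (1-0.319)·(1.66,2.79) + 0.319·(0.63,3.83) = (1.3314,3.1218)
  v2: (1-0.319)·(-0.22,3.49) + 0.319·(-2,5.99) = (-0.7878,4.2875)
  v3: (1-0.319)·(-2.85,-0.53) + 0.319·(-6.5,-0.87) = (-4.0144,-0.6385)
  v4: (1-0.319)·(-3.03,-2.84) + 0.319·(-6.19,-4.24) = (-4.0380,-3.2866)
  v5: (1-0.319)·(-0.5,-3.9) + 0.319·(-2.43,-6.25) = (-1.1157,-4.6497)
  v6: (1-0.319)·(0.57,-2.27) + 0.319·(-0.55,-4.2) = (0.2127,-2.8857)
Shoelace sum Σ(x_i·y_{i+1} − x_{i+1}·y_i):
  i=1: 1.3314·4.2875 − -0.7878·3.1218 = +8.1679 (running +8.1679)
  i=2: -0.7878·-0.6385 − -4.0144·4.2875 = +17.7145 (running +25.8824)
  i=3: -4.0144·-3.2866 − -4.0380·-0.6385 = +10.6154 (running +36.4978)
  i=4: -4.0380·-4.6497 − -1.1157·-3.2866 = +15.1087 (running +51.6066)
  i=5: -1.1157·-2.8857 − 0.2127·-4.6497 = +4.2085 (running +55.8151)
  i=6: 0.2127·3.1218 − 1.3314·-2.8857 = +4.5061 (running +60.3212)
Area = |Σ|/2 = |60.3212|/2 = 30.1606

Area at t=0.319: 30.1606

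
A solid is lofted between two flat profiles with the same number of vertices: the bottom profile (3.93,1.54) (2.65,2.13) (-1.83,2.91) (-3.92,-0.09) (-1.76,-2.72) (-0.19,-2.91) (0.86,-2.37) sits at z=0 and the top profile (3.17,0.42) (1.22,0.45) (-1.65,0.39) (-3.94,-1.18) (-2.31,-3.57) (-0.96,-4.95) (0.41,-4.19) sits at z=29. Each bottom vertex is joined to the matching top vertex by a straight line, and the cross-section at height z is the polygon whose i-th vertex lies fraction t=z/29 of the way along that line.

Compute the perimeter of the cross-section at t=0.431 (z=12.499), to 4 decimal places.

Perimeter at t=0.431: 19.9394

Cross-section at t=0.431: each vertex is (1-t)·p0[i] + t·p1[i].
  v1: (1-0.431)·(3.93,1.54) + 0.431·(3.17,0.42) = (3.6024,1.0573)
  v2: (1-0.431)·(2.65,2.13) + 0.431·(1.22,0.45) = (2.0337,1.4059)
  v3: (1-0.431)·(-1.83,2.91) + 0.431·(-1.65,0.39) = (-1.7524,1.8239)
  v4: (1-0.431)·(-3.92,-0.09) + 0.431·(-3.94,-1.18) = (-3.9286,-0.5598)
  v5: (1-0.431)·(-1.76,-2.72) + 0.431·(-2.31,-3.57) = (-1.9970,-3.0863)
  v6: (1-0.431)·(-0.19,-2.91) + 0.431·(-0.96,-4.95) = (-0.5219,-3.7892)
  v7: (1-0.431)·(0.86,-2.37) + 0.431·(0.41,-4.19) = (0.6660,-3.1544)
Perimeter = Σ |v_{i+1} − v_i|:
  edge 1→2: √(-1.5688² + 0.3486²) = 1.6070 (running 1.6070)
  edge 2→3: √(-3.7861² + 0.4180²) = 3.8091 (running 5.4161)
  edge 3→4: √(-2.1762² + -2.3837²) = 3.2277 (running 8.6438)
  edge 4→5: √(1.9316² + -2.5266²) = 3.1803 (running 11.8241)
  edge 5→6: √(1.4752² + -0.7029²) = 1.6341 (running 13.4582)
  edge 6→7: √(1.1879² + 0.6348²) = 1.3469 (running 14.8051)
  edge 7→1: √(2.9364² + 4.2117²) = 5.1343 (running 19.9394)
Perimeter = 19.9394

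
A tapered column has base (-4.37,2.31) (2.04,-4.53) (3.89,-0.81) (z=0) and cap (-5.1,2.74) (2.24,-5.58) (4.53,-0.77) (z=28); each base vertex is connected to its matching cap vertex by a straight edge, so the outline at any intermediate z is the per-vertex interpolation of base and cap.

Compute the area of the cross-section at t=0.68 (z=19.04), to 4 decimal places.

Area at t=0.68: 24.1405

Cross-section at t=0.68: each vertex is (1-t)·p0[i] + t·p1[i].
  v1: (1-0.68)·(-4.37,2.31) + 0.68·(-5.1,2.74) = (-4.8664,2.6024)
  v2: (1-0.68)·(2.04,-4.53) + 0.68·(2.24,-5.58) = (2.1760,-5.2440)
  v3: (1-0.68)·(3.89,-0.81) + 0.68·(4.53,-0.77) = (4.3252,-0.7828)
Shoelace sum Σ(x_i·y_{i+1} − x_{i+1}·y_i):
  i=1: -4.8664·-5.2440 − 2.1760·2.6024 = +19.8566 (running +19.8566)
  i=2: 2.1760·-0.7828 − 4.3252·-5.2440 = +20.9780 (running +40.8346)
  i=3: 4.3252·2.6024 − -4.8664·-0.7828 = +7.4465 (running +48.2810)
Area = |Σ|/2 = |48.2810|/2 = 24.1405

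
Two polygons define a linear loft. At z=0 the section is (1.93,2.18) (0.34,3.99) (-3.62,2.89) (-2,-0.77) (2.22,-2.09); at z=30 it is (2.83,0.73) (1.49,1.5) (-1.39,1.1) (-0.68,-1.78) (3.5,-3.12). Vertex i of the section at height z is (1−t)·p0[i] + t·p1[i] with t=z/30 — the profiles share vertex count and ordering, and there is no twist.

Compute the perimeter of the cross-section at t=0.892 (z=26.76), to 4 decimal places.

Perimeter at t=0.892: 16.0724

Cross-section at t=0.892: each vertex is (1-t)·p0[i] + t·p1[i].
  v1: (1-0.892)·(1.93,2.18) + 0.892·(2.83,0.73) = (2.7328,0.8866)
  v2: (1-0.892)·(0.34,3.99) + 0.892·(1.49,1.5) = (1.3658,1.7689)
  v3: (1-0.892)·(-3.62,2.89) + 0.892·(-1.39,1.1) = (-1.6308,1.2933)
  v4: (1-0.892)·(-2,-0.77) + 0.892·(-0.68,-1.78) = (-0.8226,-1.6709)
  v5: (1-0.892)·(2.22,-2.09) + 0.892·(3.5,-3.12) = (3.3618,-3.0088)
Perimeter = Σ |v_{i+1} − v_i|:
  edge 1→2: √(-1.3670² + 0.8823²) = 1.6270 (running 1.6270)
  edge 2→3: √(-2.9966² + -0.4756²) = 3.0341 (running 4.6612)
  edge 3→4: √(0.8083² + -2.9642²) = 3.0725 (running 7.7336)
  edge 4→5: √(4.1843² + -1.3378²) = 4.3930 (running 12.1266)
  edge 5→1: √(-0.6290² + 3.8954²) = 3.9458 (running 16.0724)
Perimeter = 16.0724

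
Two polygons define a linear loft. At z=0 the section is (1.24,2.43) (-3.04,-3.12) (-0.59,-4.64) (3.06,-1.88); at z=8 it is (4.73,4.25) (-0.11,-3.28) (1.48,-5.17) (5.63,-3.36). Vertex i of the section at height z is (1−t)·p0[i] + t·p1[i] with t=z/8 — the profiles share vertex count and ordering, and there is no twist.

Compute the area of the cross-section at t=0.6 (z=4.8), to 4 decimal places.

Area at t=0.6: 24.3474

Cross-section at t=0.6: each vertex is (1-t)·p0[i] + t·p1[i].
  v1: (1-0.6)·(1.24,2.43) + 0.6·(4.73,4.25) = (3.3340,3.5220)
  v2: (1-0.6)·(-3.04,-3.12) + 0.6·(-0.11,-3.28) = (-1.2820,-3.2160)
  v3: (1-0.6)·(-0.59,-4.64) + 0.6·(1.48,-5.17) = (0.6520,-4.9580)
  v4: (1-0.6)·(3.06,-1.88) + 0.6·(5.63,-3.36) = (4.6020,-2.7680)
Shoelace sum Σ(x_i·y_{i+1} − x_{i+1}·y_i):
  i=1: 3.3340·-3.2160 − -1.2820·3.5220 = -6.2069 (running -6.2069)
  i=2: -1.2820·-4.9580 − 0.6520·-3.2160 = +8.4530 (running +2.2460)
  i=3: 0.6520·-2.7680 − 4.6020·-4.9580 = +21.0120 (running +23.2580)
  i=4: 4.6020·3.5220 − 3.3340·-2.7680 = +25.4368 (running +48.6948)
Area = |Σ|/2 = |48.6948|/2 = 24.3474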